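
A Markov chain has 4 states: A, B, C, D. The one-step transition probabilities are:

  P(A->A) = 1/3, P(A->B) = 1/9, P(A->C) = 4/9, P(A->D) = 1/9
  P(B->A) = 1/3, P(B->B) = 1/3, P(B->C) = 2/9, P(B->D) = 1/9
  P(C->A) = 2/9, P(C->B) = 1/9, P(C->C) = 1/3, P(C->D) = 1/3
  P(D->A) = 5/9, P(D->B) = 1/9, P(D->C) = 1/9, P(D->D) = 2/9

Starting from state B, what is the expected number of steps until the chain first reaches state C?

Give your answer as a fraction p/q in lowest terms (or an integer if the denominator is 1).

Answer: 648/187

Derivation:
Let h_i = expected steps to first reach C from state i.
Boundary: h_C = 0.
First-step equations for the other states:
  h_A = 1 + 1/3*h_A + 1/9*h_B + 4/9*h_C + 1/9*h_D
  h_B = 1 + 1/3*h_A + 1/3*h_B + 2/9*h_C + 1/9*h_D
  h_D = 1 + 5/9*h_A + 1/9*h_B + 1/9*h_C + 2/9*h_D

Substituting h_C = 0 and rearranging gives the linear system (I - Q) h = 1:
  [2/3, -1/9, -1/9] . (h_A, h_B, h_D) = 1
  [-1/3, 2/3, -1/9] . (h_A, h_B, h_D) = 1
  [-5/9, -1/9, 7/9] . (h_A, h_B, h_D) = 1

Solving yields:
  h_A = 504/187
  h_B = 648/187
  h_D = 63/17

Starting state is B, so the expected hitting time is h_B = 648/187.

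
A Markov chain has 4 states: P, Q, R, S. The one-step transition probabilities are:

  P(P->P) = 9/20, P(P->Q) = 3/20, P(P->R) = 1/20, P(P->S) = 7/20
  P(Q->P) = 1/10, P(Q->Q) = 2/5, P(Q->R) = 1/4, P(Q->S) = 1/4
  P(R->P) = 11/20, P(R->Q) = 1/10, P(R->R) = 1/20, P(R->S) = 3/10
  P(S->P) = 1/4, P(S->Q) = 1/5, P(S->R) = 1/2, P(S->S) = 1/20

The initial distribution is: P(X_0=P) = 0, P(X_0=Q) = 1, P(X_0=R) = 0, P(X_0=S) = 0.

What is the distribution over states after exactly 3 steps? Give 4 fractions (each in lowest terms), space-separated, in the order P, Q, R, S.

Propagating the distribution step by step (d_{t+1} = d_t * P):
d_0 = (P=0, Q=1, R=0, S=0)
  d_1[P] = 0*9/20 + 1*1/10 + 0*11/20 + 0*1/4 = 1/10
  d_1[Q] = 0*3/20 + 1*2/5 + 0*1/10 + 0*1/5 = 2/5
  d_1[R] = 0*1/20 + 1*1/4 + 0*1/20 + 0*1/2 = 1/4
  d_1[S] = 0*7/20 + 1*1/4 + 0*3/10 + 0*1/20 = 1/4
d_1 = (P=1/10, Q=2/5, R=1/4, S=1/4)
  d_2[P] = 1/10*9/20 + 2/5*1/10 + 1/4*11/20 + 1/4*1/4 = 57/200
  d_2[Q] = 1/10*3/20 + 2/5*2/5 + 1/4*1/10 + 1/4*1/5 = 1/4
  d_2[R] = 1/10*1/20 + 2/5*1/4 + 1/4*1/20 + 1/4*1/2 = 97/400
  d_2[S] = 1/10*7/20 + 2/5*1/4 + 1/4*3/10 + 1/4*1/20 = 89/400
d_2 = (P=57/200, Q=1/4, R=97/400, S=89/400)
  d_3[P] = 57/200*9/20 + 1/4*1/10 + 97/400*11/20 + 89/400*1/4 = 1369/4000
  d_3[Q] = 57/200*3/20 + 1/4*2/5 + 97/400*1/10 + 89/400*1/5 = 423/2000
  d_3[R] = 57/200*1/20 + 1/4*1/4 + 97/400*1/20 + 89/400*1/2 = 1601/8000
  d_3[S] = 57/200*7/20 + 1/4*1/4 + 97/400*3/10 + 89/400*1/20 = 1969/8000
d_3 = (P=1369/4000, Q=423/2000, R=1601/8000, S=1969/8000)

Answer: 1369/4000 423/2000 1601/8000 1969/8000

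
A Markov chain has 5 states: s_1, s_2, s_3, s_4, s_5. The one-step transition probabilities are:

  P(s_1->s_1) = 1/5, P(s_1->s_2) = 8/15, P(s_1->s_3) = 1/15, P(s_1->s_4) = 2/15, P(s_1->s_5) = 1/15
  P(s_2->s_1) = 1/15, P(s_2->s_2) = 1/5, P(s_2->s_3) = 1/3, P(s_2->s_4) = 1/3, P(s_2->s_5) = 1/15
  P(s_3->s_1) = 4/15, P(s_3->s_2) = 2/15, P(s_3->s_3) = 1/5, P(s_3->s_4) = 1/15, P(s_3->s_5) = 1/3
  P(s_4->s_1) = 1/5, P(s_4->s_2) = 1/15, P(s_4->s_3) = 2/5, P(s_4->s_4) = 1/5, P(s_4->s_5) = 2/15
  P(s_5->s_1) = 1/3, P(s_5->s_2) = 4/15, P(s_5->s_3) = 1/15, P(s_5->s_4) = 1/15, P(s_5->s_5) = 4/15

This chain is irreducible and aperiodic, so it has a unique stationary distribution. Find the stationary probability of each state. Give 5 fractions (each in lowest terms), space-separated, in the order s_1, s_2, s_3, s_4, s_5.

Answer: 934/4565 403/1660 986/4565 764/4565 281/1660

Derivation:
The stationary distribution satisfies pi = pi * P, i.e.:
  pi_s_1 = 1/5*pi_s_1 + 1/15*pi_s_2 + 4/15*pi_s_3 + 1/5*pi_s_4 + 1/3*pi_s_5
  pi_s_2 = 8/15*pi_s_1 + 1/5*pi_s_2 + 2/15*pi_s_3 + 1/15*pi_s_4 + 4/15*pi_s_5
  pi_s_3 = 1/15*pi_s_1 + 1/3*pi_s_2 + 1/5*pi_s_3 + 2/5*pi_s_4 + 1/15*pi_s_5
  pi_s_4 = 2/15*pi_s_1 + 1/3*pi_s_2 + 1/15*pi_s_3 + 1/5*pi_s_4 + 1/15*pi_s_5
  pi_s_5 = 1/15*pi_s_1 + 1/15*pi_s_2 + 1/3*pi_s_3 + 2/15*pi_s_4 + 4/15*pi_s_5
with normalization: pi_s_1 + pi_s_2 + pi_s_3 + pi_s_4 + pi_s_5 = 1.

Using the first 4 balance equations plus normalization, the linear system A*pi = b is:
  [-4/5, 1/15, 4/15, 1/5, 1/3] . pi = 0
  [8/15, -4/5, 2/15, 1/15, 4/15] . pi = 0
  [1/15, 1/3, -4/5, 2/5, 1/15] . pi = 0
  [2/15, 1/3, 1/15, -4/5, 1/15] . pi = 0
  [1, 1, 1, 1, 1] . pi = 1

Solving yields:
  pi_s_1 = 934/4565
  pi_s_2 = 403/1660
  pi_s_3 = 986/4565
  pi_s_4 = 764/4565
  pi_s_5 = 281/1660

Verification (pi * P):
  934/4565*1/5 + 403/1660*1/15 + 986/4565*4/15 + 764/4565*1/5 + 281/1660*1/3 = 934/4565 = pi_s_1  (ok)
  934/4565*8/15 + 403/1660*1/5 + 986/4565*2/15 + 764/4565*1/15 + 281/1660*4/15 = 403/1660 = pi_s_2  (ok)
  934/4565*1/15 + 403/1660*1/3 + 986/4565*1/5 + 764/4565*2/5 + 281/1660*1/15 = 986/4565 = pi_s_3  (ok)
  934/4565*2/15 + 403/1660*1/3 + 986/4565*1/15 + 764/4565*1/5 + 281/1660*1/15 = 764/4565 = pi_s_4  (ok)
  934/4565*1/15 + 403/1660*1/15 + 986/4565*1/3 + 764/4565*2/15 + 281/1660*4/15 = 281/1660 = pi_s_5  (ok)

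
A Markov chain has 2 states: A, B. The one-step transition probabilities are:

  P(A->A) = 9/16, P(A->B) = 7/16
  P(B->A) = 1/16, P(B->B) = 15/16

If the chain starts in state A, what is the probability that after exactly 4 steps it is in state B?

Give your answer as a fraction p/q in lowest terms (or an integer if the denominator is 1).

Answer: 105/128

Derivation:
Computing P^4 by repeated multiplication:
P^1 =
  A: [9/16, 7/16]
  B: [1/16, 15/16]
P^2 =
  A: [11/32, 21/32]
  B: [3/32, 29/32]
P^3 =
  A: [15/64, 49/64]
  B: [7/64, 57/64]
P^4 =
  A: [23/128, 105/128]
  B: [15/128, 113/128]

(P^4)[A -> B] = 105/128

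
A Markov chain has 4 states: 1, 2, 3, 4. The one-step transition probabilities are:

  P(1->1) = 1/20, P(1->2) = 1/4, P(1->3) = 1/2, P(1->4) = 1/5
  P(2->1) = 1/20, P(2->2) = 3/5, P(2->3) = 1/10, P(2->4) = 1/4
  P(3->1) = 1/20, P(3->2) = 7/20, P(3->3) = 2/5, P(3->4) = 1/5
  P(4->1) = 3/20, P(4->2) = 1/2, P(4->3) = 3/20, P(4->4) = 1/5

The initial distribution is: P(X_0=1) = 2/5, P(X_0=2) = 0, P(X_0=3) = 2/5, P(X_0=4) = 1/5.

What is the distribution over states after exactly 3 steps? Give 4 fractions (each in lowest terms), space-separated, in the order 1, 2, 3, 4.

Propagating the distribution step by step (d_{t+1} = d_t * P):
d_0 = (1=2/5, 2=0, 3=2/5, 4=1/5)
  d_1[1] = 2/5*1/20 + 0*1/20 + 2/5*1/20 + 1/5*3/20 = 7/100
  d_1[2] = 2/5*1/4 + 0*3/5 + 2/5*7/20 + 1/5*1/2 = 17/50
  d_1[3] = 2/5*1/2 + 0*1/10 + 2/5*2/5 + 1/5*3/20 = 39/100
  d_1[4] = 2/5*1/5 + 0*1/4 + 2/5*1/5 + 1/5*1/5 = 1/5
d_1 = (1=7/100, 2=17/50, 3=39/100, 4=1/5)
  d_2[1] = 7/100*1/20 + 17/50*1/20 + 39/100*1/20 + 1/5*3/20 = 7/100
  d_2[2] = 7/100*1/4 + 17/50*3/5 + 39/100*7/20 + 1/5*1/2 = 229/500
  d_2[3] = 7/100*1/2 + 17/50*1/10 + 39/100*2/5 + 1/5*3/20 = 51/200
  d_2[4] = 7/100*1/5 + 17/50*1/4 + 39/100*1/5 + 1/5*1/5 = 217/1000
d_2 = (1=7/100, 2=229/500, 3=51/200, 4=217/1000)
  d_3[1] = 7/100*1/20 + 229/500*1/20 + 51/200*1/20 + 217/1000*3/20 = 717/10000
  d_3[2] = 7/100*1/4 + 229/500*3/5 + 51/200*7/20 + 217/1000*1/2 = 9801/20000
  d_3[3] = 7/100*1/2 + 229/500*1/10 + 51/200*2/5 + 217/1000*3/20 = 4307/20000
  d_3[4] = 7/100*1/5 + 229/500*1/4 + 51/200*1/5 + 217/1000*1/5 = 2229/10000
d_3 = (1=717/10000, 2=9801/20000, 3=4307/20000, 4=2229/10000)

Answer: 717/10000 9801/20000 4307/20000 2229/10000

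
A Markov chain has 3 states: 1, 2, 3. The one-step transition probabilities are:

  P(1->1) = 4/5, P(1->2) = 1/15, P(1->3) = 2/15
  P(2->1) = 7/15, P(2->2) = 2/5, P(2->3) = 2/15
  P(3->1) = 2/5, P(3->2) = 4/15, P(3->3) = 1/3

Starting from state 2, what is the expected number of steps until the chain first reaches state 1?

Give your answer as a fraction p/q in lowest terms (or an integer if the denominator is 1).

Let h_i = expected steps to first reach 1 from state i.
Boundary: h_1 = 0.
First-step equations for the other states:
  h_2 = 1 + 7/15*h_1 + 2/5*h_2 + 2/15*h_3
  h_3 = 1 + 2/5*h_1 + 4/15*h_2 + 1/3*h_3

Substituting h_1 = 0 and rearranging gives the linear system (I - Q) h = 1:
  [3/5, -2/15] . (h_2, h_3) = 1
  [-4/15, 2/3] . (h_2, h_3) = 1

Solving yields:
  h_2 = 90/41
  h_3 = 195/82

Starting state is 2, so the expected hitting time is h_2 = 90/41.

Answer: 90/41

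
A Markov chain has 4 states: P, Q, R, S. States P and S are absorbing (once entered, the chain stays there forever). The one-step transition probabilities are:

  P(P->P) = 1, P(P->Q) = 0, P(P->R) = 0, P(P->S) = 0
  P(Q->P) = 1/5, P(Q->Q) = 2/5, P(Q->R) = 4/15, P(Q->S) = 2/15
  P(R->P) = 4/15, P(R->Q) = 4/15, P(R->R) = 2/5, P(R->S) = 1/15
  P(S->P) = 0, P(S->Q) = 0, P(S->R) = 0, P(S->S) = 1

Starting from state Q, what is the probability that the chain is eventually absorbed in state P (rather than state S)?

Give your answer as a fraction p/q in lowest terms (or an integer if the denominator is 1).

Let a_i = P(absorbed in P | start in state i).
Boundary conditions: a_P = 1, a_S = 0.
For each transient state i, a_i = sum_j P(i->j) * a_j:
  a_Q = 1/5*a_P + 2/5*a_Q + 4/15*a_R + 2/15*a_S
  a_R = 4/15*a_P + 4/15*a_Q + 2/5*a_R + 1/15*a_S

Substituting a_P = 1 and a_S = 0, rearrange to (I - Q) a = r where r[i] = P(i -> P):
  [3/5, -4/15] . (a_Q, a_R) = 1/5
  [-4/15, 3/5] . (a_Q, a_R) = 4/15

Solving yields:
  a_Q = 43/65
  a_R = 48/65

Starting state is Q, so the absorption probability is a_Q = 43/65.

Answer: 43/65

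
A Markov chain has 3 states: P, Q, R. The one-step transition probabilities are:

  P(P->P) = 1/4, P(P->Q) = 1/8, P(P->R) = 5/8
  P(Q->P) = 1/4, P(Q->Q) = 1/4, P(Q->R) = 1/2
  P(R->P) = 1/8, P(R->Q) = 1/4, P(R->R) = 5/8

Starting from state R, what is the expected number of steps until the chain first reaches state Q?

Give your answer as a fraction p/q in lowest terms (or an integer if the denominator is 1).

Answer: 56/13

Derivation:
Let h_i = expected steps to first reach Q from state i.
Boundary: h_Q = 0.
First-step equations for the other states:
  h_P = 1 + 1/4*h_P + 1/8*h_Q + 5/8*h_R
  h_R = 1 + 1/8*h_P + 1/4*h_Q + 5/8*h_R

Substituting h_Q = 0 and rearranging gives the linear system (I - Q) h = 1:
  [3/4, -5/8] . (h_P, h_R) = 1
  [-1/8, 3/8] . (h_P, h_R) = 1

Solving yields:
  h_P = 64/13
  h_R = 56/13

Starting state is R, so the expected hitting time is h_R = 56/13.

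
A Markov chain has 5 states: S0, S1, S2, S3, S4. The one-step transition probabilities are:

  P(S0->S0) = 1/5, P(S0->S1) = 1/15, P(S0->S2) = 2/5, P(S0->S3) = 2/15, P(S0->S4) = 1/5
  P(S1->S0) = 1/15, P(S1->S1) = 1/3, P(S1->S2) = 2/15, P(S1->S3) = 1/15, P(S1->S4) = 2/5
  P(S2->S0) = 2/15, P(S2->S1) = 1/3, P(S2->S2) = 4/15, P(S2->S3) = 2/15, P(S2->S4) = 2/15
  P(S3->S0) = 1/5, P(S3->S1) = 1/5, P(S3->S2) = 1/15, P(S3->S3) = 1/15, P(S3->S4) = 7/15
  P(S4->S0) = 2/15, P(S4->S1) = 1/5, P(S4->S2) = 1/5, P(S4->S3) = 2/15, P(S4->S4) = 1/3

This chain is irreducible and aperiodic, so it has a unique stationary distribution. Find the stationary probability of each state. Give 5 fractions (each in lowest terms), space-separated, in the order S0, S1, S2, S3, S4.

The stationary distribution satisfies pi = pi * P, i.e.:
  pi_S0 = 1/5*pi_S0 + 1/15*pi_S1 + 2/15*pi_S2 + 1/5*pi_S3 + 2/15*pi_S4
  pi_S1 = 1/15*pi_S0 + 1/3*pi_S1 + 1/3*pi_S2 + 1/5*pi_S3 + 1/5*pi_S4
  pi_S2 = 2/5*pi_S0 + 2/15*pi_S1 + 4/15*pi_S2 + 1/15*pi_S3 + 1/5*pi_S4
  pi_S3 = 2/15*pi_S0 + 1/15*pi_S1 + 2/15*pi_S2 + 1/15*pi_S3 + 2/15*pi_S4
  pi_S4 = 1/5*pi_S0 + 2/5*pi_S1 + 2/15*pi_S2 + 7/15*pi_S3 + 1/3*pi_S4
with normalization: pi_S0 + pi_S1 + pi_S2 + pi_S3 + pi_S4 = 1.

Using the first 4 balance equations plus normalization, the linear system A*pi = b is:
  [-4/5, 1/15, 2/15, 1/5, 2/15] . pi = 0
  [1/15, -2/3, 1/3, 1/5, 1/5] . pi = 0
  [2/5, 2/15, -11/15, 1/15, 1/5] . pi = 0
  [2/15, 1/15, 2/15, -14/15, 2/15] . pi = 0
  [1, 1, 1, 1, 1] . pi = 1

Solving yields:
  pi_S0 = 2720/20393
  pi_S1 = 4946/20393
  pi_S2 = 8559/40786
  pi_S3 = 2240/20393
  pi_S4 = 12415/40786

Verification (pi * P):
  2720/20393*1/5 + 4946/20393*1/15 + 8559/40786*2/15 + 2240/20393*1/5 + 12415/40786*2/15 = 2720/20393 = pi_S0  (ok)
  2720/20393*1/15 + 4946/20393*1/3 + 8559/40786*1/3 + 2240/20393*1/5 + 12415/40786*1/5 = 4946/20393 = pi_S1  (ok)
  2720/20393*2/5 + 4946/20393*2/15 + 8559/40786*4/15 + 2240/20393*1/15 + 12415/40786*1/5 = 8559/40786 = pi_S2  (ok)
  2720/20393*2/15 + 4946/20393*1/15 + 8559/40786*2/15 + 2240/20393*1/15 + 12415/40786*2/15 = 2240/20393 = pi_S3  (ok)
  2720/20393*1/5 + 4946/20393*2/5 + 8559/40786*2/15 + 2240/20393*7/15 + 12415/40786*1/3 = 12415/40786 = pi_S4  (ok)

Answer: 2720/20393 4946/20393 8559/40786 2240/20393 12415/40786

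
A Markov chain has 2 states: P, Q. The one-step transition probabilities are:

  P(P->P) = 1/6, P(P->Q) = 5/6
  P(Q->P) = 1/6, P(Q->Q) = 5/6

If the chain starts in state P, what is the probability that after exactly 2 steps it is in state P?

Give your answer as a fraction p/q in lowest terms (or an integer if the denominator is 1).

Computing P^2 by repeated multiplication:
P^1 =
  P: [1/6, 5/6]
  Q: [1/6, 5/6]
P^2 =
  P: [1/6, 5/6]
  Q: [1/6, 5/6]

(P^2)[P -> P] = 1/6

Answer: 1/6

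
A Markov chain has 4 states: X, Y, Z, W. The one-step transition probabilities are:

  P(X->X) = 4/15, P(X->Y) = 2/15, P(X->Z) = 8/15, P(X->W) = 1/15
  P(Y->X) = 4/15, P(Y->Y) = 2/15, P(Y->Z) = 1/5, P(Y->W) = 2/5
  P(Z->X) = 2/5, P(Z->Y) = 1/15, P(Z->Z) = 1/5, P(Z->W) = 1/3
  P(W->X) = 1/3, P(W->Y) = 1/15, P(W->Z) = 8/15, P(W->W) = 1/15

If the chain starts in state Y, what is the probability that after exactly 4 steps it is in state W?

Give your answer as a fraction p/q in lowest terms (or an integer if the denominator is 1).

Answer: 1969/10125

Derivation:
Computing P^4 by repeated multiplication:
P^1 =
  X: [4/15, 2/15, 8/15, 1/15]
  Y: [4/15, 2/15, 1/5, 2/5]
  Z: [2/5, 1/15, 1/5, 1/3]
  W: [1/3, 1/15, 8/15, 1/15]
P^2 =
  X: [77/225, 7/75, 14/45, 19/75]
  Y: [8/25, 7/75, 19/45, 37/225]
  Z: [71/225, 22/225, 4/9, 32/225]
  W: [77/225, 7/75, 1/3, 52/225]
P^3 =
  X: [1097/3375, 323/3375, 269/675, 122/675]
  Y: [1127/3375, 106/1125, 244/675, 142/675]
  Z: [1132/3375, 106/1125, 238/675, 49/225]
  W: [1102/3375, 323/3375, 88/225, 14/75]
P^4 =
  X: [224/675, 959/10125, 1244/3375, 2074/10125]
  Y: [74/225, 964/10125, 3862/10125, 1969/10125]
  Z: [3323/10125, 193/2025, 3892/10125, 389/2025]
  W: [1118/3375, 64/675, 3757/10125, 2054/10125]

(P^4)[Y -> W] = 1969/10125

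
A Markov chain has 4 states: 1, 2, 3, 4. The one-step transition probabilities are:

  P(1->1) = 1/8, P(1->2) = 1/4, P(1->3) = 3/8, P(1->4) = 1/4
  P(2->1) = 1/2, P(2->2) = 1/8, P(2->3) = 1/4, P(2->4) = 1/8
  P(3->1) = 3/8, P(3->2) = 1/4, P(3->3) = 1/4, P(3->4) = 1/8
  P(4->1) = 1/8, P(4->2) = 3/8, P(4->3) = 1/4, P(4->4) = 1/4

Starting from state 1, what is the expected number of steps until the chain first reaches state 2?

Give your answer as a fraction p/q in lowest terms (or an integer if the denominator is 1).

Answer: 568/157

Derivation:
Let h_i = expected steps to first reach 2 from state i.
Boundary: h_2 = 0.
First-step equations for the other states:
  h_1 = 1 + 1/8*h_1 + 1/4*h_2 + 3/8*h_3 + 1/4*h_4
  h_3 = 1 + 3/8*h_1 + 1/4*h_2 + 1/4*h_3 + 1/8*h_4
  h_4 = 1 + 1/8*h_1 + 3/8*h_2 + 1/4*h_3 + 1/4*h_4

Substituting h_2 = 0 and rearranging gives the linear system (I - Q) h = 1:
  [7/8, -3/8, -1/4] . (h_1, h_3, h_4) = 1
  [-3/8, 3/4, -1/8] . (h_1, h_3, h_4) = 1
  [-1/8, -1/4, 3/4] . (h_1, h_3, h_4) = 1

Solving yields:
  h_1 = 568/157
  h_3 = 576/157
  h_4 = 496/157

Starting state is 1, so the expected hitting time is h_1 = 568/157.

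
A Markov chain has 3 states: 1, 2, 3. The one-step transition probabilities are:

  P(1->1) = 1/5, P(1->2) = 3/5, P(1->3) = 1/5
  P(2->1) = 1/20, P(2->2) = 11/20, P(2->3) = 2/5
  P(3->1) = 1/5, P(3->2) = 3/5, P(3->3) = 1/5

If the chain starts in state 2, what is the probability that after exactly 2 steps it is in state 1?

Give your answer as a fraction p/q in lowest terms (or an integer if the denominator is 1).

Answer: 47/400

Derivation:
Computing P^2 by repeated multiplication:
P^1 =
  1: [1/5, 3/5, 1/5]
  2: [1/20, 11/20, 2/5]
  3: [1/5, 3/5, 1/5]
P^2 =
  1: [11/100, 57/100, 8/25]
  2: [47/400, 229/400, 31/100]
  3: [11/100, 57/100, 8/25]

(P^2)[2 -> 1] = 47/400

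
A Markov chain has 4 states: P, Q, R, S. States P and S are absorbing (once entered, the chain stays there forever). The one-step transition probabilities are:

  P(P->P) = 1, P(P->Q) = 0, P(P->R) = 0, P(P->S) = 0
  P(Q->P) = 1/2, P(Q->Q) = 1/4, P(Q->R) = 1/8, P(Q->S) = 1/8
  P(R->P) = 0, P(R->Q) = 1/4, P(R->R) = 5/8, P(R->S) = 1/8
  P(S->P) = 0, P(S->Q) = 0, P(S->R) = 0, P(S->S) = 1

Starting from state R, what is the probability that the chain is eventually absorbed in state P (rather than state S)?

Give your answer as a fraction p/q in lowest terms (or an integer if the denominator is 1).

Let a_i = P(absorbed in P | start in state i).
Boundary conditions: a_P = 1, a_S = 0.
For each transient state i, a_i = sum_j P(i->j) * a_j:
  a_Q = 1/2*a_P + 1/4*a_Q + 1/8*a_R + 1/8*a_S
  a_R = 0*a_P + 1/4*a_Q + 5/8*a_R + 1/8*a_S

Substituting a_P = 1 and a_S = 0, rearrange to (I - Q) a = r where r[i] = P(i -> P):
  [3/4, -1/8] . (a_Q, a_R) = 1/2
  [-1/4, 3/8] . (a_Q, a_R) = 0

Solving yields:
  a_Q = 3/4
  a_R = 1/2

Starting state is R, so the absorption probability is a_R = 1/2.

Answer: 1/2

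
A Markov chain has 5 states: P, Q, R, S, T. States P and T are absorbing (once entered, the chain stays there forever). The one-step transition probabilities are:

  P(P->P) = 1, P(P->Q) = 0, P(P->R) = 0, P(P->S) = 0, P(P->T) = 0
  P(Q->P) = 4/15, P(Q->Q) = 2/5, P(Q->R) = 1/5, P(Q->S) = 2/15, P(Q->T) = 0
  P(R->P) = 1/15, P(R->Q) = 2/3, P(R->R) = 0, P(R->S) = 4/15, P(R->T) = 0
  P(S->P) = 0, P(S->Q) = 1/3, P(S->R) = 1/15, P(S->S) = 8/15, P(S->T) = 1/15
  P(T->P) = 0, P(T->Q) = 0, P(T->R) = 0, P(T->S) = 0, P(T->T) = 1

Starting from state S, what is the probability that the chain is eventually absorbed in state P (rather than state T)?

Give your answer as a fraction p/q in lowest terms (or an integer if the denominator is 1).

Answer: 52/67

Derivation:
Let a_i = P(absorbed in P | start in state i).
Boundary conditions: a_P = 1, a_T = 0.
For each transient state i, a_i = sum_j P(i->j) * a_j:
  a_Q = 4/15*a_P + 2/5*a_Q + 1/5*a_R + 2/15*a_S + 0*a_T
  a_R = 1/15*a_P + 2/3*a_Q + 0*a_R + 4/15*a_S + 0*a_T
  a_S = 0*a_P + 1/3*a_Q + 1/15*a_R + 8/15*a_S + 1/15*a_T

Substituting a_P = 1 and a_T = 0, rearrange to (I - Q) a = r where r[i] = P(i -> P):
  [3/5, -1/5, -2/15] . (a_Q, a_R, a_S) = 4/15
  [-2/3, 1, -4/15] . (a_Q, a_R, a_S) = 1/15
  [-1/3, -1/15, 7/15] . (a_Q, a_R, a_S) = 0

Solving yields:
  a_Q = 61/67
  a_R = 59/67
  a_S = 52/67

Starting state is S, so the absorption probability is a_S = 52/67.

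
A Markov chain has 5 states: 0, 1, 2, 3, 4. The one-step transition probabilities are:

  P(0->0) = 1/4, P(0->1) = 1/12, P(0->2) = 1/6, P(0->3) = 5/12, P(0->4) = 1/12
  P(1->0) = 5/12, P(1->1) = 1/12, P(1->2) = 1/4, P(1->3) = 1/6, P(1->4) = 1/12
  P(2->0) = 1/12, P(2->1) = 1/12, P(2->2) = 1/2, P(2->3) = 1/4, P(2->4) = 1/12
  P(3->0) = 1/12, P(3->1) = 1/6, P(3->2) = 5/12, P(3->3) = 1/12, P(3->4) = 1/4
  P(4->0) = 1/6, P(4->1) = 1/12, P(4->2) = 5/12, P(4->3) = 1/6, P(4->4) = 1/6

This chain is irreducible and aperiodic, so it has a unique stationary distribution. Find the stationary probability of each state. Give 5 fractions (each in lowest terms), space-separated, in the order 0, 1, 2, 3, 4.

Answer: 1437/9347 950/9347 3684/9347 2053/9347 1223/9347

Derivation:
The stationary distribution satisfies pi = pi * P, i.e.:
  pi_0 = 1/4*pi_0 + 5/12*pi_1 + 1/12*pi_2 + 1/12*pi_3 + 1/6*pi_4
  pi_1 = 1/12*pi_0 + 1/12*pi_1 + 1/12*pi_2 + 1/6*pi_3 + 1/12*pi_4
  pi_2 = 1/6*pi_0 + 1/4*pi_1 + 1/2*pi_2 + 5/12*pi_3 + 5/12*pi_4
  pi_3 = 5/12*pi_0 + 1/6*pi_1 + 1/4*pi_2 + 1/12*pi_3 + 1/6*pi_4
  pi_4 = 1/12*pi_0 + 1/12*pi_1 + 1/12*pi_2 + 1/4*pi_3 + 1/6*pi_4
with normalization: pi_0 + pi_1 + pi_2 + pi_3 + pi_4 = 1.

Using the first 4 balance equations plus normalization, the linear system A*pi = b is:
  [-3/4, 5/12, 1/12, 1/12, 1/6] . pi = 0
  [1/12, -11/12, 1/12, 1/6, 1/12] . pi = 0
  [1/6, 1/4, -1/2, 5/12, 5/12] . pi = 0
  [5/12, 1/6, 1/4, -11/12, 1/6] . pi = 0
  [1, 1, 1, 1, 1] . pi = 1

Solving yields:
  pi_0 = 1437/9347
  pi_1 = 950/9347
  pi_2 = 3684/9347
  pi_3 = 2053/9347
  pi_4 = 1223/9347

Verification (pi * P):
  1437/9347*1/4 + 950/9347*5/12 + 3684/9347*1/12 + 2053/9347*1/12 + 1223/9347*1/6 = 1437/9347 = pi_0  (ok)
  1437/9347*1/12 + 950/9347*1/12 + 3684/9347*1/12 + 2053/9347*1/6 + 1223/9347*1/12 = 950/9347 = pi_1  (ok)
  1437/9347*1/6 + 950/9347*1/4 + 3684/9347*1/2 + 2053/9347*5/12 + 1223/9347*5/12 = 3684/9347 = pi_2  (ok)
  1437/9347*5/12 + 950/9347*1/6 + 3684/9347*1/4 + 2053/9347*1/12 + 1223/9347*1/6 = 2053/9347 = pi_3  (ok)
  1437/9347*1/12 + 950/9347*1/12 + 3684/9347*1/12 + 2053/9347*1/4 + 1223/9347*1/6 = 1223/9347 = pi_4  (ok)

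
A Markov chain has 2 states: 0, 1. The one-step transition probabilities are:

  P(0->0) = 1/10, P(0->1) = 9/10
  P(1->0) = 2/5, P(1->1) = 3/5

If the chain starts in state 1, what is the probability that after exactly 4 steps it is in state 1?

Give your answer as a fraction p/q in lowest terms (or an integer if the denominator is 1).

Answer: 1737/2500

Derivation:
Computing P^4 by repeated multiplication:
P^1 =
  0: [1/10, 9/10]
  1: [2/5, 3/5]
P^2 =
  0: [37/100, 63/100]
  1: [7/25, 18/25]
P^3 =
  0: [289/1000, 711/1000]
  1: [79/250, 171/250]
P^4 =
  0: [3133/10000, 6867/10000]
  1: [763/2500, 1737/2500]

(P^4)[1 -> 1] = 1737/2500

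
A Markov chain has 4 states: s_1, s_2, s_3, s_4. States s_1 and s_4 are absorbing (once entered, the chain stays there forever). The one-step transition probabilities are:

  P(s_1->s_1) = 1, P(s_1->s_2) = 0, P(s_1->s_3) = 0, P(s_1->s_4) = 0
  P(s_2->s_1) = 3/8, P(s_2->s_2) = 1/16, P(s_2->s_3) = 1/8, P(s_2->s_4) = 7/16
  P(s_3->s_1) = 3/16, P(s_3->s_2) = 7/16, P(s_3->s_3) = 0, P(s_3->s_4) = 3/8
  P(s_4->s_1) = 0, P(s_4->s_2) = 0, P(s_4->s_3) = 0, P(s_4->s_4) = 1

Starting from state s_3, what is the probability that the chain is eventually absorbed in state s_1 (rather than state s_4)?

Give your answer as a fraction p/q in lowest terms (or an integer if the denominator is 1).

Answer: 87/226

Derivation:
Let a_i = P(absorbed in s_1 | start in state i).
Boundary conditions: a_s_1 = 1, a_s_4 = 0.
For each transient state i, a_i = sum_j P(i->j) * a_j:
  a_s_2 = 3/8*a_s_1 + 1/16*a_s_2 + 1/8*a_s_3 + 7/16*a_s_4
  a_s_3 = 3/16*a_s_1 + 7/16*a_s_2 + 0*a_s_3 + 3/8*a_s_4

Substituting a_s_1 = 1 and a_s_4 = 0, rearrange to (I - Q) a = r where r[i] = P(i -> s_1):
  [15/16, -1/8] . (a_s_2, a_s_3) = 3/8
  [-7/16, 1] . (a_s_2, a_s_3) = 3/16

Solving yields:
  a_s_2 = 51/113
  a_s_3 = 87/226

Starting state is s_3, so the absorption probability is a_s_3 = 87/226.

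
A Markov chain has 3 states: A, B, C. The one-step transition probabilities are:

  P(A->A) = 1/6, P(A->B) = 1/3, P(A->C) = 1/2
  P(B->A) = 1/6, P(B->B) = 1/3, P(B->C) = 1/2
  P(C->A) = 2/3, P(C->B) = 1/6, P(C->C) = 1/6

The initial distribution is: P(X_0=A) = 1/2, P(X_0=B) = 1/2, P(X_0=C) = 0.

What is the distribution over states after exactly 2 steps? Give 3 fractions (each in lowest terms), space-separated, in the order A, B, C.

Answer: 5/12 1/4 1/3

Derivation:
Propagating the distribution step by step (d_{t+1} = d_t * P):
d_0 = (A=1/2, B=1/2, C=0)
  d_1[A] = 1/2*1/6 + 1/2*1/6 + 0*2/3 = 1/6
  d_1[B] = 1/2*1/3 + 1/2*1/3 + 0*1/6 = 1/3
  d_1[C] = 1/2*1/2 + 1/2*1/2 + 0*1/6 = 1/2
d_1 = (A=1/6, B=1/3, C=1/2)
  d_2[A] = 1/6*1/6 + 1/3*1/6 + 1/2*2/3 = 5/12
  d_2[B] = 1/6*1/3 + 1/3*1/3 + 1/2*1/6 = 1/4
  d_2[C] = 1/6*1/2 + 1/3*1/2 + 1/2*1/6 = 1/3
d_2 = (A=5/12, B=1/4, C=1/3)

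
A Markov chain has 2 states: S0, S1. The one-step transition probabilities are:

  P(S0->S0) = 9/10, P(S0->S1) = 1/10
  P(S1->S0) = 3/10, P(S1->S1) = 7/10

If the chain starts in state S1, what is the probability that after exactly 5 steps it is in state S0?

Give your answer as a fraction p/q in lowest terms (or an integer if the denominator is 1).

Answer: 4323/6250

Derivation:
Computing P^5 by repeated multiplication:
P^1 =
  S0: [9/10, 1/10]
  S1: [3/10, 7/10]
P^2 =
  S0: [21/25, 4/25]
  S1: [12/25, 13/25]
P^3 =
  S0: [201/250, 49/250]
  S1: [147/250, 103/250]
P^4 =
  S0: [489/625, 136/625]
  S1: [408/625, 217/625]
P^5 =
  S0: [4809/6250, 1441/6250]
  S1: [4323/6250, 1927/6250]

(P^5)[S1 -> S0] = 4323/6250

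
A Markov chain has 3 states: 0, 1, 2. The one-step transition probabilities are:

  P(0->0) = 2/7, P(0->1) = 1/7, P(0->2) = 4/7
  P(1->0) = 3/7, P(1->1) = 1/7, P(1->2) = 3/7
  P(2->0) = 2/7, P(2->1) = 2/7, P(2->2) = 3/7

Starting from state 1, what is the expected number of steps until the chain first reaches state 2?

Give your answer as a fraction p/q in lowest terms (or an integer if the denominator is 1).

Let h_i = expected steps to first reach 2 from state i.
Boundary: h_2 = 0.
First-step equations for the other states:
  h_0 = 1 + 2/7*h_0 + 1/7*h_1 + 4/7*h_2
  h_1 = 1 + 3/7*h_0 + 1/7*h_1 + 3/7*h_2

Substituting h_2 = 0 and rearranging gives the linear system (I - Q) h = 1:
  [5/7, -1/7] . (h_0, h_1) = 1
  [-3/7, 6/7] . (h_0, h_1) = 1

Solving yields:
  h_0 = 49/27
  h_1 = 56/27

Starting state is 1, so the expected hitting time is h_1 = 56/27.

Answer: 56/27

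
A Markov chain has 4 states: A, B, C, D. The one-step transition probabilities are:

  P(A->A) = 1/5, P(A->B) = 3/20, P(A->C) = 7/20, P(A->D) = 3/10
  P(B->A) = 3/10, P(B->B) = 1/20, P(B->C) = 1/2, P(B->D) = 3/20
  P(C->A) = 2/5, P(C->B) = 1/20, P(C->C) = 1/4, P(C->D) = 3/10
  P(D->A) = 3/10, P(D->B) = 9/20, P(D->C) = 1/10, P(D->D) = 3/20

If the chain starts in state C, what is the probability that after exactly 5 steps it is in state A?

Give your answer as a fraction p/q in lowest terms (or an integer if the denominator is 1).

Computing P^5 by repeated multiplication:
P^1 =
  A: [1/5, 3/20, 7/20, 3/10]
  B: [3/10, 1/20, 1/2, 3/20]
  C: [2/5, 1/20, 1/4, 3/10]
  D: [3/10, 9/20, 1/10, 3/20]
P^2 =
  A: [63/200, 19/100, 21/80, 93/400]
  B: [8/25, 7/50, 27/100, 27/100]
  C: [57/200, 21/100, 103/400, 99/400]
  D: [7/25, 7/50, 37/100, 21/100]
P^3 =
  A: [1179/4000, 349/2000, 2353/8000, 1893/8000]
  B: [59/200, 19/100, 553/2000, 477/2000]
  C: [1189/4000, 71/400, 2351/8000, 1851/8000]
  D: [309/1000, 81/500, 563/2000, 99/400]
P^4 =
  A: [4799/16000, 1393/8000, 46017/160000, 38133/160000]
  B: [5963/20000, 1749/10000, 11649/40000, 9429/40000]
  C: [23973/80000, 6891/40000, 46303/160000, 38187/160000]
  D: [1189/4000, 1799/10000, 11371/40000, 9543/40000]
P^5 =
  A: [478027/1600000, 140261/800000, 920881/3200000, 762021/3200000]
  B: [119723/400000, 34821/200000, 46109/160000, 7629/32000]
  C: [478357/1600000, 140347/800000, 919151/3200000, 762747/3200000]
  D: [119481/400000, 35031/200000, 231131/800000, 189783/800000]

(P^5)[C -> A] = 478357/1600000

Answer: 478357/1600000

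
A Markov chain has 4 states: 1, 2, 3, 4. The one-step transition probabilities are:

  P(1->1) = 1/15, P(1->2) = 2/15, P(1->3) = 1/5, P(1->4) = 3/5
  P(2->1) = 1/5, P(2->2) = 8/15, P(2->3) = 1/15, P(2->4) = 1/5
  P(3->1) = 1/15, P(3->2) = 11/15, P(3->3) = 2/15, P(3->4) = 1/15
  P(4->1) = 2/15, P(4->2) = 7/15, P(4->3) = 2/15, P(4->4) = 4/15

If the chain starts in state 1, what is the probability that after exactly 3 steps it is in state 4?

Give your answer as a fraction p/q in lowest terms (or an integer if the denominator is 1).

Computing P^3 by repeated multiplication:
P^1 =
  1: [1/15, 2/15, 1/5, 3/5]
  2: [1/5, 8/15, 1/15, 1/5]
  3: [1/15, 11/15, 2/15, 1/15]
  4: [2/15, 7/15, 2/15, 4/15]
P^2 =
  1: [28/225, 38/75, 29/225, 6/25]
  2: [34/225, 34/75, 1/9, 64/225]
  3: [38/225, 119/225, 4/45, 16/75]
  4: [11/75, 22/45, 1/9, 19/75]
P^3 =
  1: [169/1125, 37/75, 364/3375, 839/3375]
  2: [493/3375, 1607/3375, 382/3375, 893/3375]
  3: [511/3375, 176/375, 41/375, 911/3375]
  4: [502/3375, 12/25, 373/3375, 176/675]

(P^3)[1 -> 4] = 839/3375

Answer: 839/3375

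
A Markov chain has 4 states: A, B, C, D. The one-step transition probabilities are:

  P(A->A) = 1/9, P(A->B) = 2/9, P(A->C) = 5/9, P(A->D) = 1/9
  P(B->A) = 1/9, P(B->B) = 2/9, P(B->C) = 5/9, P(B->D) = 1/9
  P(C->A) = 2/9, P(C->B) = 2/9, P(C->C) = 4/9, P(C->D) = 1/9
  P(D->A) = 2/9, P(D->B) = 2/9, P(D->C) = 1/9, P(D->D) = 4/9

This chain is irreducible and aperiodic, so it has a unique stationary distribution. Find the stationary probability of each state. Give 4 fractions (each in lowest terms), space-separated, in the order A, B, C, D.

Answer: 8/45 2/9 13/30 1/6

Derivation:
The stationary distribution satisfies pi = pi * P, i.e.:
  pi_A = 1/9*pi_A + 1/9*pi_B + 2/9*pi_C + 2/9*pi_D
  pi_B = 2/9*pi_A + 2/9*pi_B + 2/9*pi_C + 2/9*pi_D
  pi_C = 5/9*pi_A + 5/9*pi_B + 4/9*pi_C + 1/9*pi_D
  pi_D = 1/9*pi_A + 1/9*pi_B + 1/9*pi_C + 4/9*pi_D
with normalization: pi_A + pi_B + pi_C + pi_D = 1.

Using the first 3 balance equations plus normalization, the linear system A*pi = b is:
  [-8/9, 1/9, 2/9, 2/9] . pi = 0
  [2/9, -7/9, 2/9, 2/9] . pi = 0
  [5/9, 5/9, -5/9, 1/9] . pi = 0
  [1, 1, 1, 1] . pi = 1

Solving yields:
  pi_A = 8/45
  pi_B = 2/9
  pi_C = 13/30
  pi_D = 1/6

Verification (pi * P):
  8/45*1/9 + 2/9*1/9 + 13/30*2/9 + 1/6*2/9 = 8/45 = pi_A  (ok)
  8/45*2/9 + 2/9*2/9 + 13/30*2/9 + 1/6*2/9 = 2/9 = pi_B  (ok)
  8/45*5/9 + 2/9*5/9 + 13/30*4/9 + 1/6*1/9 = 13/30 = pi_C  (ok)
  8/45*1/9 + 2/9*1/9 + 13/30*1/9 + 1/6*4/9 = 1/6 = pi_D  (ok)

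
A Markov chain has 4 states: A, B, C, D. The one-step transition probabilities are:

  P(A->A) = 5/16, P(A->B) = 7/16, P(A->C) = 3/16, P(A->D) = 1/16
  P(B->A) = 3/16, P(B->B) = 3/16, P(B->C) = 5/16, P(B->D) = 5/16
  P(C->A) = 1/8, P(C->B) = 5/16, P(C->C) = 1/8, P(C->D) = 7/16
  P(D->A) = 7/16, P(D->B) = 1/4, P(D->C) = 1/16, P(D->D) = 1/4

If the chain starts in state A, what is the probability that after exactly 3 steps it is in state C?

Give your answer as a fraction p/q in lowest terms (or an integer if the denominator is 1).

Answer: 731/4096

Derivation:
Computing P^3 by repeated multiplication:
P^1 =
  A: [5/16, 7/16, 3/16, 1/16]
  B: [3/16, 3/16, 5/16, 5/16]
  C: [1/8, 5/16, 1/8, 7/16]
  D: [7/16, 1/4, 1/16, 1/4]
P^2 =
  A: [59/256, 75/256, 57/256, 65/256]
  B: [69/256, 75/256, 39/256, 73/256]
  C: [39/128, 67/256, 21/128, 69/256]
  D: [77/256, 41/128, 47/256, 25/128]
P^3 =
  A: [1089/4096, 1183/4096, 731/4096, 1093/4096]
  B: [1159/4096, 1195/4096, 733/4096, 1009/4096]
  C: [579/2048, 1233/4096, 361/2048, 983/4096]
  D: [1075/4096, 305/1024, 785/4096, 127/512]

(P^3)[A -> C] = 731/4096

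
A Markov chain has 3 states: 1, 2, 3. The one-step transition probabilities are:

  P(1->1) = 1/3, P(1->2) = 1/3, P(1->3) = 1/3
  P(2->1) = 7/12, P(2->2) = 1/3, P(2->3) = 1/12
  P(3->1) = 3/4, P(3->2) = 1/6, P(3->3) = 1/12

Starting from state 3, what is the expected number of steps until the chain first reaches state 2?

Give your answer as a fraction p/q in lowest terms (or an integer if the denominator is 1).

Let h_i = expected steps to first reach 2 from state i.
Boundary: h_2 = 0.
First-step equations for the other states:
  h_1 = 1 + 1/3*h_1 + 1/3*h_2 + 1/3*h_3
  h_3 = 1 + 3/4*h_1 + 1/6*h_2 + 1/12*h_3

Substituting h_2 = 0 and rearranging gives the linear system (I - Q) h = 1:
  [2/3, -1/3] . (h_1, h_3) = 1
  [-3/4, 11/12] . (h_1, h_3) = 1

Solving yields:
  h_1 = 45/13
  h_3 = 51/13

Starting state is 3, so the expected hitting time is h_3 = 51/13.

Answer: 51/13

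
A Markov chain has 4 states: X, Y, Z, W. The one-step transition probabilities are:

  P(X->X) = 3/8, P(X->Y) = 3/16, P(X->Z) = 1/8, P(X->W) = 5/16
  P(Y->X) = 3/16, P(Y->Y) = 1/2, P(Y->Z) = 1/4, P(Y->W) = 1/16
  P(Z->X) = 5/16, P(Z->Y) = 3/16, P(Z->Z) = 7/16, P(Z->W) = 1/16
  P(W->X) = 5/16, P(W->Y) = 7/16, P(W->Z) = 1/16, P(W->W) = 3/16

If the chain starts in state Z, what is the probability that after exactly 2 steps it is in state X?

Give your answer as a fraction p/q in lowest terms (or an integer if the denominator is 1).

Computing P^2 by repeated multiplication:
P^1 =
  X: [3/8, 3/16, 1/8, 5/16]
  Y: [3/16, 1/2, 1/4, 1/16]
  Z: [5/16, 3/16, 7/16, 1/16]
  W: [5/16, 7/16, 1/16, 3/16]
P^2 =
  X: [5/16, 83/256, 43/256, 25/128]
  Y: [67/256, 23/64, 67/256, 15/128]
  Z: [79/256, 67/256, 9/32, 19/128]
  W: [71/256, 95/256, 3/16, 21/128]

(P^2)[Z -> X] = 79/256

Answer: 79/256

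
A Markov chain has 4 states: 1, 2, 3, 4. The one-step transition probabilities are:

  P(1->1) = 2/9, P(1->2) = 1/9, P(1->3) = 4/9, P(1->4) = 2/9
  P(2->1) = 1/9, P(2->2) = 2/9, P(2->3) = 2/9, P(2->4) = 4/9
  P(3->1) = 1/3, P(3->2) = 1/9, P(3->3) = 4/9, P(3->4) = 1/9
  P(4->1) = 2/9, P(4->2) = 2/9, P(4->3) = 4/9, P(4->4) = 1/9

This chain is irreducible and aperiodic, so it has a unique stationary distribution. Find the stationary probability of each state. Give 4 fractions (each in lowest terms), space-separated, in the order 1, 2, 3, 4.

The stationary distribution satisfies pi = pi * P, i.e.:
  pi_1 = 2/9*pi_1 + 1/9*pi_2 + 1/3*pi_3 + 2/9*pi_4
  pi_2 = 1/9*pi_1 + 2/9*pi_2 + 1/9*pi_3 + 2/9*pi_4
  pi_3 = 4/9*pi_1 + 2/9*pi_2 + 4/9*pi_3 + 4/9*pi_4
  pi_4 = 2/9*pi_1 + 4/9*pi_2 + 1/9*pi_3 + 1/9*pi_4
with normalization: pi_1 + pi_2 + pi_3 + pi_4 = 1.

Using the first 3 balance equations plus normalization, the linear system A*pi = b is:
  [-7/9, 1/9, 1/3, 2/9] . pi = 0
  [1/9, -7/9, 1/9, 2/9] . pi = 0
  [4/9, 2/9, -5/9, 4/9] . pi = 0
  [1, 1, 1, 1] . pi = 1

Solving yields:
  pi_1 = 44/175
  pi_2 = 26/175
  pi_3 = 72/175
  pi_4 = 33/175

Verification (pi * P):
  44/175*2/9 + 26/175*1/9 + 72/175*1/3 + 33/175*2/9 = 44/175 = pi_1  (ok)
  44/175*1/9 + 26/175*2/9 + 72/175*1/9 + 33/175*2/9 = 26/175 = pi_2  (ok)
  44/175*4/9 + 26/175*2/9 + 72/175*4/9 + 33/175*4/9 = 72/175 = pi_3  (ok)
  44/175*2/9 + 26/175*4/9 + 72/175*1/9 + 33/175*1/9 = 33/175 = pi_4  (ok)

Answer: 44/175 26/175 72/175 33/175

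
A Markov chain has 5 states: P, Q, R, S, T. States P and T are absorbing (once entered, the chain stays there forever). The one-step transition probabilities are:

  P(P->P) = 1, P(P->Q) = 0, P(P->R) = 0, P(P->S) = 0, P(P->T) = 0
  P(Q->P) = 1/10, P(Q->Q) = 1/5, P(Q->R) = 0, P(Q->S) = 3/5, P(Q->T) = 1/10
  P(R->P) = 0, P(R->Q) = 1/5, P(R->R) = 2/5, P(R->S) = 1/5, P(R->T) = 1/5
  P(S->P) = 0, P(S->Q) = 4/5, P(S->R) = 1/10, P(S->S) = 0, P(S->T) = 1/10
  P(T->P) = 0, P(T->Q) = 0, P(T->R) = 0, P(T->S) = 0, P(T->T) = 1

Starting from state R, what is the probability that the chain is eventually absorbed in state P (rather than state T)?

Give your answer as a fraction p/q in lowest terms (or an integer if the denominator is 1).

Answer: 9/41

Derivation:
Let a_i = P(absorbed in P | start in state i).
Boundary conditions: a_P = 1, a_T = 0.
For each transient state i, a_i = sum_j P(i->j) * a_j:
  a_Q = 1/10*a_P + 1/5*a_Q + 0*a_R + 3/5*a_S + 1/10*a_T
  a_R = 0*a_P + 1/5*a_Q + 2/5*a_R + 1/5*a_S + 1/5*a_T
  a_S = 0*a_P + 4/5*a_Q + 1/10*a_R + 0*a_S + 1/10*a_T

Substituting a_P = 1 and a_T = 0, rearrange to (I - Q) a = r where r[i] = P(i -> P):
  [4/5, 0, -3/5] . (a_Q, a_R, a_S) = 1/10
  [-1/5, 3/5, -1/5] . (a_Q, a_R, a_S) = 0
  [-4/5, -1/10, 1] . (a_Q, a_R, a_S) = 0

Solving yields:
  a_Q = 29/82
  a_R = 9/41
  a_S = 25/82

Starting state is R, so the absorption probability is a_R = 9/41.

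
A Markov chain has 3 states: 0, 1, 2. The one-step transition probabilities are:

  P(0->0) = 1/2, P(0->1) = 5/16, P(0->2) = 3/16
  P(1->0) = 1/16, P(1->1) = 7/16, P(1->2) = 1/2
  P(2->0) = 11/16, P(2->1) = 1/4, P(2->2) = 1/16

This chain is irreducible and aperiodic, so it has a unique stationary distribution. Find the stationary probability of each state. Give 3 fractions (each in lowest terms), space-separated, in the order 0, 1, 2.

The stationary distribution satisfies pi = pi * P, i.e.:
  pi_0 = 1/2*pi_0 + 1/16*pi_1 + 11/16*pi_2
  pi_1 = 5/16*pi_0 + 7/16*pi_1 + 1/4*pi_2
  pi_2 = 3/16*pi_0 + 1/2*pi_1 + 1/16*pi_2
with normalization: pi_0 + pi_1 + pi_2 = 1.

Using the first 2 balance equations plus normalization, the linear system A*pi = b is:
  [-1/2, 1/16, 11/16] . pi = 0
  [5/16, -9/16, 1/4] . pi = 0
  [1, 1, 1] . pi = 1

Solving yields:
  pi_0 = 103/257
  pi_1 = 87/257
  pi_2 = 67/257

Verification (pi * P):
  103/257*1/2 + 87/257*1/16 + 67/257*11/16 = 103/257 = pi_0  (ok)
  103/257*5/16 + 87/257*7/16 + 67/257*1/4 = 87/257 = pi_1  (ok)
  103/257*3/16 + 87/257*1/2 + 67/257*1/16 = 67/257 = pi_2  (ok)

Answer: 103/257 87/257 67/257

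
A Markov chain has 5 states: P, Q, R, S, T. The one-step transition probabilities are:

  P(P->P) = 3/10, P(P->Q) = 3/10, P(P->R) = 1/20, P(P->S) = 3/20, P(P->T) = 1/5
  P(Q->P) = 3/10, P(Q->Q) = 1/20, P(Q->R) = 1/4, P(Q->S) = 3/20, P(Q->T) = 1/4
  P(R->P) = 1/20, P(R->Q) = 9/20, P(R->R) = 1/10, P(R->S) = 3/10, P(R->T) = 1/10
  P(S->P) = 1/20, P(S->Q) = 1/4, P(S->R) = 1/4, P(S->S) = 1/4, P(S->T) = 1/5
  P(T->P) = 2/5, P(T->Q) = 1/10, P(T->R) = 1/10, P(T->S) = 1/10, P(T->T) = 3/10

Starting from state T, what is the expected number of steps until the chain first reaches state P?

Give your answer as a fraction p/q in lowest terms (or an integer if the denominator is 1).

Let h_i = expected steps to first reach P from state i.
Boundary: h_P = 0.
First-step equations for the other states:
  h_Q = 1 + 3/10*h_P + 1/20*h_Q + 1/4*h_R + 3/20*h_S + 1/4*h_T
  h_R = 1 + 1/20*h_P + 9/20*h_Q + 1/10*h_R + 3/10*h_S + 1/10*h_T
  h_S = 1 + 1/20*h_P + 1/4*h_Q + 1/4*h_R + 1/4*h_S + 1/5*h_T
  h_T = 1 + 2/5*h_P + 1/10*h_Q + 1/10*h_R + 1/10*h_S + 3/10*h_T

Substituting h_P = 0 and rearranging gives the linear system (I - Q) h = 1:
  [19/20, -1/4, -3/20, -1/4] . (h_Q, h_R, h_S, h_T) = 1
  [-9/20, 9/10, -3/10, -1/10] . (h_Q, h_R, h_S, h_T) = 1
  [-1/4, -1/4, 3/4, -1/5] . (h_Q, h_R, h_S, h_T) = 1
  [-1/10, -1/10, -1/10, 7/10] . (h_Q, h_R, h_S, h_T) = 1

Solving yields:
  h_Q = 38360/8781
  h_R = 48955/8781
  h_S = 16455/2927
  h_T = 10690/2927

Starting state is T, so the expected hitting time is h_T = 10690/2927.

Answer: 10690/2927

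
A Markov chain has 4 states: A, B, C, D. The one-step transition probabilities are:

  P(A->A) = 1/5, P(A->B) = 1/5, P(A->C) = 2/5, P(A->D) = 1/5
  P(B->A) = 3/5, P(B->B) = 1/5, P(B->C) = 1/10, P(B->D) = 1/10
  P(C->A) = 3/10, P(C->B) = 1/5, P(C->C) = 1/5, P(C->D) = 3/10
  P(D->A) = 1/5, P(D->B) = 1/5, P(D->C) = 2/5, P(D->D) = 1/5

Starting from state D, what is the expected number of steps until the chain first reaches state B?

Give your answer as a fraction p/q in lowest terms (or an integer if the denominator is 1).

Answer: 5

Derivation:
Let h_i = expected steps to first reach B from state i.
Boundary: h_B = 0.
First-step equations for the other states:
  h_A = 1 + 1/5*h_A + 1/5*h_B + 2/5*h_C + 1/5*h_D
  h_C = 1 + 3/10*h_A + 1/5*h_B + 1/5*h_C + 3/10*h_D
  h_D = 1 + 1/5*h_A + 1/5*h_B + 2/5*h_C + 1/5*h_D

Substituting h_B = 0 and rearranging gives the linear system (I - Q) h = 1:
  [4/5, -2/5, -1/5] . (h_A, h_C, h_D) = 1
  [-3/10, 4/5, -3/10] . (h_A, h_C, h_D) = 1
  [-1/5, -2/5, 4/5] . (h_A, h_C, h_D) = 1

Solving yields:
  h_A = 5
  h_C = 5
  h_D = 5

Starting state is D, so the expected hitting time is h_D = 5.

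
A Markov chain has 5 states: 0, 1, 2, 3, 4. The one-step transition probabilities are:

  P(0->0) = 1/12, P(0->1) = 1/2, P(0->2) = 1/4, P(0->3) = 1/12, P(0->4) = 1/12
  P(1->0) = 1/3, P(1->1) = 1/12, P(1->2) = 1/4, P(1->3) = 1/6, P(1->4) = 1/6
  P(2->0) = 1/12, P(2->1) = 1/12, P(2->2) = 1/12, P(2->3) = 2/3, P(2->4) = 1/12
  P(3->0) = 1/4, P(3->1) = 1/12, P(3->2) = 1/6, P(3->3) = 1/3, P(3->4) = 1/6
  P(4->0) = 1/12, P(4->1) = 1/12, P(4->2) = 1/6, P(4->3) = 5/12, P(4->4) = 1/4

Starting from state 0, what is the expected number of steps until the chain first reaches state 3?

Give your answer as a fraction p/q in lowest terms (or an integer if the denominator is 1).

Answer: 815/217

Derivation:
Let h_i = expected steps to first reach 3 from state i.
Boundary: h_3 = 0.
First-step equations for the other states:
  h_0 = 1 + 1/12*h_0 + 1/2*h_1 + 1/4*h_2 + 1/12*h_3 + 1/12*h_4
  h_1 = 1 + 1/3*h_0 + 1/12*h_1 + 1/4*h_2 + 1/6*h_3 + 1/6*h_4
  h_2 = 1 + 1/12*h_0 + 1/12*h_1 + 1/12*h_2 + 2/3*h_3 + 1/12*h_4
  h_4 = 1 + 1/12*h_0 + 1/12*h_1 + 1/6*h_2 + 5/12*h_3 + 1/4*h_4

Substituting h_3 = 0 and rearranging gives the linear system (I - Q) h = 1:
  [11/12, -1/2, -1/4, -1/12] . (h_0, h_1, h_2, h_4) = 1
  [-1/3, 11/12, -1/4, -1/6] . (h_0, h_1, h_2, h_4) = 1
  [-1/12, -1/12, 11/12, -1/12] . (h_0, h_1, h_2, h_4) = 1
  [-1/12, -1/12, -1/6, 3/4] . (h_0, h_1, h_2, h_4) = 1

Solving yields:
  h_0 = 815/217
  h_1 = 752/217
  h_2 = 430/217
  h_4 = 559/217

Starting state is 0, so the expected hitting time is h_0 = 815/217.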